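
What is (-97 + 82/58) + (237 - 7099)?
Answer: -201770/29 ≈ -6957.6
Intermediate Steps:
(-97 + 82/58) + (237 - 7099) = (-97 + (1/58)*82) - 6862 = (-97 + 41/29) - 6862 = -2772/29 - 6862 = -201770/29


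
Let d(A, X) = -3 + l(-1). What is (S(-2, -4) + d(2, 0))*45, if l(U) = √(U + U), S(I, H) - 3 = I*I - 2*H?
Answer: 540 + 45*I*√2 ≈ 540.0 + 63.64*I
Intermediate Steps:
S(I, H) = 3 + I² - 2*H (S(I, H) = 3 + (I*I - 2*H) = 3 + (I² - 2*H) = 3 + I² - 2*H)
l(U) = √2*√U (l(U) = √(2*U) = √2*√U)
d(A, X) = -3 + I*√2 (d(A, X) = -3 + √2*√(-1) = -3 + √2*I = -3 + I*√2)
(S(-2, -4) + d(2, 0))*45 = ((3 + (-2)² - 2*(-4)) + (-3 + I*√2))*45 = ((3 + 4 + 8) + (-3 + I*√2))*45 = (15 + (-3 + I*√2))*45 = (12 + I*√2)*45 = 540 + 45*I*√2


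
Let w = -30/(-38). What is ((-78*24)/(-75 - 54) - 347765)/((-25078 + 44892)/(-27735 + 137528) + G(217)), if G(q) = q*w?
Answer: -31193525175157/15383365283 ≈ -2027.7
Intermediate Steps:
w = 15/19 (w = -30*(-1/38) = 15/19 ≈ 0.78947)
G(q) = 15*q/19 (G(q) = q*(15/19) = 15*q/19)
((-78*24)/(-75 - 54) - 347765)/((-25078 + 44892)/(-27735 + 137528) + G(217)) = ((-78*24)/(-75 - 54) - 347765)/((-25078 + 44892)/(-27735 + 137528) + (15/19)*217) = (-1872/(-129) - 347765)/(19814/109793 + 3255/19) = (-1872*(-1/129) - 347765)/(19814*(1/109793) + 3255/19) = (624/43 - 347765)/(19814/109793 + 3255/19) = -14953271/(43*357752681/2086067) = -14953271/43*2086067/357752681 = -31193525175157/15383365283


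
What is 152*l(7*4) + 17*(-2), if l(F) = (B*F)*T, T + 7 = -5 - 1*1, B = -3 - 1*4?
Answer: 387262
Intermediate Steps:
B = -7 (B = -3 - 4 = -7)
T = -13 (T = -7 + (-5 - 1*1) = -7 + (-5 - 1) = -7 - 6 = -13)
l(F) = 91*F (l(F) = -7*F*(-13) = 91*F)
152*l(7*4) + 17*(-2) = 152*(91*(7*4)) + 17*(-2) = 152*(91*28) - 34 = 152*2548 - 34 = 387296 - 34 = 387262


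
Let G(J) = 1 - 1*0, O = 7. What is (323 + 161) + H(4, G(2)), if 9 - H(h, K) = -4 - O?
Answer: 504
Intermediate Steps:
G(J) = 1 (G(J) = 1 + 0 = 1)
H(h, K) = 20 (H(h, K) = 9 - (-4 - 1*7) = 9 - (-4 - 7) = 9 - 1*(-11) = 9 + 11 = 20)
(323 + 161) + H(4, G(2)) = (323 + 161) + 20 = 484 + 20 = 504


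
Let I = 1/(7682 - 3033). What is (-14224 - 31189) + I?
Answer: -211125036/4649 ≈ -45413.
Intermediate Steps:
I = 1/4649 ≈ 0.00021510
(-14224 - 31189) + I = (-14224 - 31189) + 1/4649 = -45413 + 1/4649 = -211125036/4649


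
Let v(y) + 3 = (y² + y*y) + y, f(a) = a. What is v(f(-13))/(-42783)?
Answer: -322/42783 ≈ -0.0075264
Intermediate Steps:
v(y) = -3 + y + 2*y² (v(y) = -3 + ((y² + y*y) + y) = -3 + ((y² + y²) + y) = -3 + (2*y² + y) = -3 + (y + 2*y²) = -3 + y + 2*y²)
v(f(-13))/(-42783) = (-3 - 13 + 2*(-13)²)/(-42783) = (-3 - 13 + 2*169)*(-1/42783) = (-3 - 13 + 338)*(-1/42783) = 322*(-1/42783) = -322/42783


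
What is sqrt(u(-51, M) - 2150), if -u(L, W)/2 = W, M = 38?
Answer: I*sqrt(2226) ≈ 47.18*I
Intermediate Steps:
u(L, W) = -2*W
sqrt(u(-51, M) - 2150) = sqrt(-2*38 - 2150) = sqrt(-76 - 2150) = sqrt(-2226) = I*sqrt(2226)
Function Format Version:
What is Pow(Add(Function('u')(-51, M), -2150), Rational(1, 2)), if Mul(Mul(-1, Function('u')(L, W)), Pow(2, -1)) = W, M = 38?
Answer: Mul(I, Pow(2226, Rational(1, 2))) ≈ Mul(47.180, I)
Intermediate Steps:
Function('u')(L, W) = Mul(-2, W)
Pow(Add(Function('u')(-51, M), -2150), Rational(1, 2)) = Pow(Add(Mul(-2, 38), -2150), Rational(1, 2)) = Pow(Add(-76, -2150), Rational(1, 2)) = Pow(-2226, Rational(1, 2)) = Mul(I, Pow(2226, Rational(1, 2)))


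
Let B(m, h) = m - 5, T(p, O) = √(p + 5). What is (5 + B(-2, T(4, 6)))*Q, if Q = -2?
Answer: 4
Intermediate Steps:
T(p, O) = √(5 + p)
B(m, h) = -5 + m
(5 + B(-2, T(4, 6)))*Q = (5 + (-5 - 2))*(-2) = (5 - 7)*(-2) = -2*(-2) = 4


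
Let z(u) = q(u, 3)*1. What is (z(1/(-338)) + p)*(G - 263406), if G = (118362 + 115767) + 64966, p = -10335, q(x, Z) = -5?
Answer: -369024260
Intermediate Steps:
z(u) = -5 (z(u) = -5*1 = -5)
G = 299095 (G = 234129 + 64966 = 299095)
(z(1/(-338)) + p)*(G - 263406) = (-5 - 10335)*(299095 - 263406) = -10340*35689 = -369024260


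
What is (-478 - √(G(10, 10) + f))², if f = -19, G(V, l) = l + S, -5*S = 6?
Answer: (2390 + I*√255)²/25 ≈ 2.2847e+5 + 3053.2*I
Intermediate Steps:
S = -6/5 (S = -⅕*6 = -6/5 ≈ -1.2000)
G(V, l) = -6/5 + l (G(V, l) = l - 6/5 = -6/5 + l)
(-478 - √(G(10, 10) + f))² = (-478 - √((-6/5 + 10) - 19))² = (-478 - √(44/5 - 19))² = (-478 - √(-51/5))² = (-478 - I*√255/5)²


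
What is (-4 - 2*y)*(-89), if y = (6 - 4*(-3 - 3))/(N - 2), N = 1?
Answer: -4984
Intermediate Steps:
y = -30 (y = (6 - 4*(-3 - 3))/(1 - 2) = (6 - 4*(-6))/(-1) = (6 + 24)*(-1) = 30*(-1) = -30)
(-4 - 2*y)*(-89) = (-4 - 2*(-30))*(-89) = (-4 + 60)*(-89) = 56*(-89) = -4984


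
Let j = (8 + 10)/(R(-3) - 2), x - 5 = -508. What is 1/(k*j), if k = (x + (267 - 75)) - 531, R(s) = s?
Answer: 5/15156 ≈ 0.00032990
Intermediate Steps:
x = -503 (x = 5 - 508 = -503)
j = -18/5 (j = (8 + 10)/(-3 - 2) = 18/(-5) = 18*(-⅕) = -18/5 ≈ -3.6000)
k = -842 (k = (-503 + (267 - 75)) - 531 = (-503 + 192) - 531 = -311 - 531 = -842)
1/(k*j) = 1/(-842*(-18/5)) = 1/(15156/5) = 5/15156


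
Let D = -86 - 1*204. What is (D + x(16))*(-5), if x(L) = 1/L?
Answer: 23195/16 ≈ 1449.7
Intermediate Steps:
D = -290 (D = -86 - 204 = -290)
(D + x(16))*(-5) = (-290 + 1/16)*(-5) = -4639/16*(-5) = 23195/16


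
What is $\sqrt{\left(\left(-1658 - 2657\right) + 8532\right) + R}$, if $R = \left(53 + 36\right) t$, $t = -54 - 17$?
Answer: $i \sqrt{2102} \approx 45.848 i$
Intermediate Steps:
$t = -71$ ($t = -54 - 17 = -71$)
$R = -6319$ ($R = \left(53 + 36\right) \left(-71\right) = 89 \left(-71\right) = -6319$)
$\sqrt{\left(\left(-1658 - 2657\right) + 8532\right) + R} = \sqrt{\left(\left(-1658 - 2657\right) + 8532\right) - 6319} = \sqrt{\left(-4315 + 8532\right) - 6319} = \sqrt{4217 - 6319} = \sqrt{-2102} = i \sqrt{2102}$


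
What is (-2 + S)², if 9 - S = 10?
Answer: 9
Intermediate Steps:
S = -1 (S = 9 - 1*10 = 9 - 10 = -1)
(-2 + S)² = (-2 - 1)² = (-3)² = 9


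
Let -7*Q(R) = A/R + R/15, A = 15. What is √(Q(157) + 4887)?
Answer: √1327657736685/16485 ≈ 69.896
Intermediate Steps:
Q(R) = -15/(7*R) - R/105 (Q(R) = -(15/R + R/15)/7 = -15/(7*R) - R/105)
√(Q(157) + 4887) = √((1/105)*(-225 - 1*157²)/157 + 4887) = √((1/105)*(1/157)*(-225 - 1*24649) + 4887) = √((1/105)*(1/157)*(-225 - 24649) + 4887) = √((1/105)*(1/157)*(-24874) + 4887) = √(-24874/16485 + 4887) = √(80537321/16485) = √1327657736685/16485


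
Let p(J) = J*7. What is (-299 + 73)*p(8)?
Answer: -12656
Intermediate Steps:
p(J) = 7*J
(-299 + 73)*p(8) = (-299 + 73)*(7*8) = -226*56 = -12656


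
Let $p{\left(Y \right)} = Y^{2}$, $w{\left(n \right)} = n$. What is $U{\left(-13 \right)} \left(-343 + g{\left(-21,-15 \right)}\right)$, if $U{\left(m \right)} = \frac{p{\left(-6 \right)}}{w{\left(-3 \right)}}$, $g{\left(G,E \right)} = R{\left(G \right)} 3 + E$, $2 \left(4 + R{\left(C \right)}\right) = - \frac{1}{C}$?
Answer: $\frac{31074}{7} \approx 4439.1$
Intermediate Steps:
$R{\left(C \right)} = -4 - \frac{1}{2 C}$ ($R{\left(C \right)} = -4 + \frac{\left(-1\right) \frac{1}{C}}{2} = -4 - \frac{1}{2 C}$)
$g{\left(G,E \right)} = -12 + E - \frac{3}{2 G}$ ($g{\left(G,E \right)} = \left(-4 - \frac{1}{2 G}\right) 3 + E = \left(-12 - \frac{3}{2 G}\right) + E = -12 + E - \frac{3}{2 G}$)
$U{\left(m \right)} = -12$ ($U{\left(m \right)} = \frac{\left(-6\right)^{2}}{-3} = 36 \left(- \frac{1}{3}\right) = -12$)
$U{\left(-13 \right)} \left(-343 + g{\left(-21,-15 \right)}\right) = - 12 \left(-343 - \left(27 - \frac{1}{14}\right)\right) = - 12 \left(-343 - \frac{377}{14}\right) = \left(-12\right) \left(- \frac{5179}{14}\right) = \frac{31074}{7}$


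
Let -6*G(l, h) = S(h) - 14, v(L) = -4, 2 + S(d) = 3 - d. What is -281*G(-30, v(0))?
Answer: -843/2 ≈ -421.50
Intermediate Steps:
S(d) = 1 - d (S(d) = -2 + (3 - d) = 1 - d)
G(l, h) = 13/6 + h/6 (G(l, h) = -((1 - h) - 14)/6 = -(-13 - h)/6 = 13/6 + h/6)
-281*G(-30, v(0)) = -281*(13/6 + (⅙)*(-4)) = -281*(13/6 - ⅔) = -281*3/2 = -843/2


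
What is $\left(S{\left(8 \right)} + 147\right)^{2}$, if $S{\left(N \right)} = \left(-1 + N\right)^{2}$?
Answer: $38416$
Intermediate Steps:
$\left(S{\left(8 \right)} + 147\right)^{2} = \left(\left(-1 + 8\right)^{2} + 147\right)^{2} = \left(7^{2} + 147\right)^{2} = \left(49 + 147\right)^{2} = 196^{2} = 38416$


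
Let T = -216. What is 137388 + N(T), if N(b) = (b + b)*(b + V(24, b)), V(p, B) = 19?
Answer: 222492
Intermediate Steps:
N(b) = 2*b*(19 + b) (N(b) = (b + b)*(b + 19) = (2*b)*(19 + b) = 2*b*(19 + b))
137388 + N(T) = 137388 + 2*(-216)*(19 - 216) = 137388 + 2*(-216)*(-197) = 137388 + 85104 = 222492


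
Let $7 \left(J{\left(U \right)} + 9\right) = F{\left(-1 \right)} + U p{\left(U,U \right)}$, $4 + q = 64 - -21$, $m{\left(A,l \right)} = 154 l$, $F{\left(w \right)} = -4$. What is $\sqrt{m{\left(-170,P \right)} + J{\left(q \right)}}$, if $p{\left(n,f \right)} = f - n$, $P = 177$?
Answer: $\frac{\sqrt{1335173}}{7} \approx 165.07$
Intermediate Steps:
$q = 81$ ($q = -4 + \left(64 - -21\right) = -4 + \left(64 + 21\right) = -4 + 85 = 81$)
$J{\left(U \right)} = - \frac{67}{7}$ ($J{\left(U \right)} = -9 + \frac{-4 + U \left(U - U\right)}{7} = -9 + \frac{-4 + U 0}{7} = -9 + \frac{-4 + 0}{7} = -9 + \frac{1}{7} \left(-4\right) = -9 - \frac{4}{7} = - \frac{67}{7}$)
$\sqrt{m{\left(-170,P \right)} + J{\left(q \right)}} = \sqrt{154 \cdot 177 - \frac{67}{7}} = \sqrt{27258 - \frac{67}{7}} = \sqrt{\frac{190739}{7}} = \frac{\sqrt{1335173}}{7}$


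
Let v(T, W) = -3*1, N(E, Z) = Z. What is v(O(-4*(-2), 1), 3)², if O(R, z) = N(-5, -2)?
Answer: 9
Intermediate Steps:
O(R, z) = -2
v(T, W) = -3
v(O(-4*(-2), 1), 3)² = (-3)² = 9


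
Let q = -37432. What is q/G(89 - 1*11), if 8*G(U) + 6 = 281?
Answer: -299456/275 ≈ -1088.9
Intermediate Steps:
G(U) = 275/8 (G(U) = -¾ + (⅛)*281 = -¾ + 281/8 = 275/8)
q/G(89 - 1*11) = -37432/275/8 = -37432*8/275 = -299456/275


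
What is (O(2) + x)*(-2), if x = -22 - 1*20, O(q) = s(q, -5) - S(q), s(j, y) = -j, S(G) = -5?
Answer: 78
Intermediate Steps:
O(q) = 5 - q (O(q) = -q - 1*(-5) = -q + 5 = 5 - q)
x = -42 (x = -22 - 20 = -42)
(O(2) + x)*(-2) = ((5 - 1*2) - 42)*(-2) = ((5 - 2) - 42)*(-2) = (3 - 42)*(-2) = -39*(-2) = 78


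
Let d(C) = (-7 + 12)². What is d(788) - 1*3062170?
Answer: -3062145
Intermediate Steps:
d(C) = 25 (d(C) = 5² = 25)
d(788) - 1*3062170 = 25 - 1*3062170 = 25 - 3062170 = -3062145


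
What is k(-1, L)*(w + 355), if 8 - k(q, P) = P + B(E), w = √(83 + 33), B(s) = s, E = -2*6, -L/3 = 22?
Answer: 30530 + 172*√29 ≈ 31456.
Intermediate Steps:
L = -66 (L = -3*22 = -66)
E = -12
w = 2*√29 (w = √116 = 2*√29 ≈ 10.770)
k(q, P) = 20 - P (k(q, P) = 8 - (P - 12) = 8 - (-12 + P) = 8 + (12 - P) = 20 - P)
k(-1, L)*(w + 355) = (20 - 1*(-66))*(2*√29 + 355) = (20 + 66)*(355 + 2*√29) = 86*(355 + 2*√29) = 30530 + 172*√29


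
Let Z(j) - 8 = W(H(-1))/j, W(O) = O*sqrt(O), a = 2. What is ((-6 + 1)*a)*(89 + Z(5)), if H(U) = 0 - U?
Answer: -972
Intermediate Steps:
H(U) = -U
W(O) = O**(3/2)
Z(j) = 8 + 1/j (Z(j) = 8 + (-1*(-1))**(3/2)/j = 8 + 1**(3/2)/j = 8 + 1/j)
((-6 + 1)*a)*(89 + Z(5)) = ((-6 + 1)*2)*(89 + (8 + 1/5)) = (-5*2)*(89 + (8 + 1/5)) = -10*(89 + 41/5) = -10*486/5 = -972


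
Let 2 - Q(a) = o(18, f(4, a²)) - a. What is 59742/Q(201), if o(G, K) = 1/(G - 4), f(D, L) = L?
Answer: 278796/947 ≈ 294.40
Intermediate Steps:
o(G, K) = 1/(-4 + G)
Q(a) = 27/14 + a (Q(a) = 2 - (1/(-4 + 18) - a) = 2 - (1/14 - a) = 2 + (-1/14 + a) = 27/14 + a)
59742/Q(201) = 59742/(27/14 + 201) = 59742/(2841/14) = 59742*(14/2841) = 278796/947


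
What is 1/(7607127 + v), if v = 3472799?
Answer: 1/11079926 ≈ 9.0253e-8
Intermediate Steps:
1/(7607127 + v) = 1/(7607127 + 3472799) = 1/11079926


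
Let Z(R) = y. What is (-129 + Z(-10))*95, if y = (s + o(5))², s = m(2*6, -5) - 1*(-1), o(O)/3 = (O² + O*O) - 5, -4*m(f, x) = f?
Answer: 1668200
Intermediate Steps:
m(f, x) = -f/4
o(O) = -15 + 6*O² (o(O) = 3*((O² + O*O) - 5) = 3*((O² + O²) - 5) = 3*(2*O² - 5) = 3*(-5 + 2*O²) = -15 + 6*O²)
s = -2 (s = -6/2 - 1*(-1) = -¼*12 + 1 = -3 + 1 = -2)
y = 17689 (y = (-2 + (-15 + 6*5²))² = (-2 + (-15 + 6*25))² = (-2 + (-15 + 150))² = (-2 + 135)² = 133² = 17689)
Z(R) = 17689
(-129 + Z(-10))*95 = (-129 + 17689)*95 = 17560*95 = 1668200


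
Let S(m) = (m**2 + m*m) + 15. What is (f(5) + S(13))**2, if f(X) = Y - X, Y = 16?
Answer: 132496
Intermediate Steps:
f(X) = 16 - X
S(m) = 15 + 2*m**2 (S(m) = (m**2 + m**2) + 15 = 2*m**2 + 15 = 15 + 2*m**2)
(f(5) + S(13))**2 = ((16 - 1*5) + (15 + 2*13**2))**2 = ((16 - 5) + (15 + 2*169))**2 = (11 + (15 + 338))**2 = (11 + 353)**2 = 364**2 = 132496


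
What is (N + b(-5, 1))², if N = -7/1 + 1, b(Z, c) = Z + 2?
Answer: 81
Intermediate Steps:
b(Z, c) = 2 + Z
N = -6 (N = -7*1 + 1 = -7 + 1 = -6)
(N + b(-5, 1))² = (-6 + (2 - 5))² = (-6 - 3)² = (-9)² = 81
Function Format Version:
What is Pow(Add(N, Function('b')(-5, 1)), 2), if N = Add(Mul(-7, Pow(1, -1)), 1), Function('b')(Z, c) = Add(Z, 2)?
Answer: 81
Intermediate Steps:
Function('b')(Z, c) = Add(2, Z)
N = -6 (N = Add(Mul(-7, 1), 1) = Add(-7, 1) = -6)
Pow(Add(N, Function('b')(-5, 1)), 2) = Pow(Add(-6, Add(2, -5)), 2) = Pow(Add(-6, -3), 2) = Pow(-9, 2) = 81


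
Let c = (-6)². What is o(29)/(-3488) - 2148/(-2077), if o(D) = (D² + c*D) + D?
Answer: 1758423/3622288 ≈ 0.48545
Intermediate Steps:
c = 36
o(D) = D² + 37*D (o(D) = (D² + 36*D) + D = D² + 37*D)
o(29)/(-3488) - 2148/(-2077) = (29*(37 + 29))/(-3488) - 2148/(-2077) = (29*66)*(-1/3488) - 2148*(-1/2077) = 1914*(-1/3488) + 2148/2077 = -957/1744 + 2148/2077 = 1758423/3622288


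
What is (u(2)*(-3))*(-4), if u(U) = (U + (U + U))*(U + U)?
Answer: 288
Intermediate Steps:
u(U) = 6*U² (u(U) = (U + 2*U)*(2*U) = (3*U)*(2*U) = 6*U²)
(u(2)*(-3))*(-4) = ((6*2²)*(-3))*(-4) = ((6*4)*(-3))*(-4) = (24*(-3))*(-4) = -72*(-4) = 288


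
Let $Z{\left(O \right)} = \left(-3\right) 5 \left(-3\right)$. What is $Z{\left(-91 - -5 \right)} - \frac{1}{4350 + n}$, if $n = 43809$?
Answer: $\frac{2167154}{48159} \approx 45.0$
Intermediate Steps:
$Z{\left(O \right)} = 45$ ($Z{\left(O \right)} = \left(-15\right) \left(-3\right) = 45$)
$Z{\left(-91 - -5 \right)} - \frac{1}{4350 + n} = 45 - \frac{1}{4350 + 43809} = 45 - \frac{1}{48159} = \frac{2167154}{48159}$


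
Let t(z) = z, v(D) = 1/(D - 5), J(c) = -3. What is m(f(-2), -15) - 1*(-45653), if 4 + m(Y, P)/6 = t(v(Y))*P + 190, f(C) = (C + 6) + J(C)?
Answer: 93583/2 ≈ 46792.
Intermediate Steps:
v(D) = 1/(-5 + D)
f(C) = 3 + C (f(C) = (C + 6) - 3 = (6 + C) - 3 = 3 + C)
m(Y, P) = 1116 + 6*P/(-5 + Y) (m(Y, P) = -24 + 6*(P/(-5 + Y) + 190) = -24 + 6*(190 + P/(-5 + Y)) = -24 + (1140 + 6*P/(-5 + Y)) = 1116 + 6*P/(-5 + Y))
m(f(-2), -15) - 1*(-45653) = 6*(-930 - 15 + 186*(3 - 2))/(-5 + (3 - 2)) - 1*(-45653) = 6*(-930 - 15 + 186*1)/(-5 + 1) + 45653 = 6*(-930 - 15 + 186)/(-4) + 45653 = 6*(-¼)*(-759) + 45653 = 2277/2 + 45653 = 93583/2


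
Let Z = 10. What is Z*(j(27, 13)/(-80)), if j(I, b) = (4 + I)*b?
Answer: -403/8 ≈ -50.375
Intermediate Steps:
j(I, b) = b*(4 + I)
Z*(j(27, 13)/(-80)) = 10*((13*(4 + 27))/(-80)) = 10*((13*31)*(-1/80)) = 10*(403*(-1/80)) = 10*(-403/80) = -403/8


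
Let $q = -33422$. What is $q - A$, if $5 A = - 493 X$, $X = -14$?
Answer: $- \frac{174012}{5} \approx -34802.0$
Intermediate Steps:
$A = \frac{6902}{5}$ ($A = \frac{\left(-493\right) \left(-14\right)}{5} = \frac{1}{5} \cdot 6902 = \frac{6902}{5} \approx 1380.4$)
$q - A = -33422 - \frac{6902}{5} = - \frac{174012}{5}$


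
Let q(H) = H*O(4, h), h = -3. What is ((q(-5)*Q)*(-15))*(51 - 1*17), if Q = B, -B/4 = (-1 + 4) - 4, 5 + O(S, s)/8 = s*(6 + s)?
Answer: -1142400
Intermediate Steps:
O(S, s) = -40 + 8*s*(6 + s) (O(S, s) = -40 + 8*(s*(6 + s)) = -40 + 8*s*(6 + s))
q(H) = -112*H (q(H) = H*(-40 + 8*(-3)² + 48*(-3)) = H*(-40 + 8*9 - 144) = H*(-40 + 72 - 144) = H*(-112) = -112*H)
B = 4 (B = -4*((-1 + 4) - 4) = -4*(3 - 4) = -4*(-1) = 4)
Q = 4
((q(-5)*Q)*(-15))*(51 - 1*17) = ((-112*(-5)*4)*(-15))*(51 - 1*17) = ((560*4)*(-15))*(51 - 17) = (2240*(-15))*34 = -33600*34 = -1142400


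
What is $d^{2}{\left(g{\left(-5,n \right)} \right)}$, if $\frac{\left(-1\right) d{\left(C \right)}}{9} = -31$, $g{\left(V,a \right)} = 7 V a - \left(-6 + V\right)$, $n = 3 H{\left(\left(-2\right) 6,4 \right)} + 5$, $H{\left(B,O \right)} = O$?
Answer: $77841$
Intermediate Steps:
$n = 17$ ($n = 3 \cdot 4 + 5 = 12 + 5 = 17$)
$g{\left(V,a \right)} = 6 - V + 7 V a$ ($g{\left(V,a \right)} = 7 V a - \left(-6 + V\right) = 6 - V + 7 V a$)
$d{\left(C \right)} = 279$ ($d{\left(C \right)} = \left(-9\right) \left(-31\right) = 279$)
$d^{2}{\left(g{\left(-5,n \right)} \right)} = 279^{2} = 77841$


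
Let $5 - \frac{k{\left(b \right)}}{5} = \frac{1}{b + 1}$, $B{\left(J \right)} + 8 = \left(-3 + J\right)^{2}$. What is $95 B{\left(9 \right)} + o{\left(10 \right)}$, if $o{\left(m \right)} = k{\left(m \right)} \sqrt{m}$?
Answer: $2660 + \frac{270 \sqrt{10}}{11} \approx 2737.6$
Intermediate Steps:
$B{\left(J \right)} = -8 + \left(-3 + J\right)^{2}$
$k{\left(b \right)} = 25 - \frac{5}{1 + b}$ ($k{\left(b \right)} = 25 - \frac{5}{b + 1} = 25 - \frac{5}{1 + b}$)
$o{\left(m \right)} = \frac{5 \sqrt{m} \left(4 + 5 m\right)}{1 + m}$ ($o{\left(m \right)} = \frac{5 \left(4 + 5 m\right)}{1 + m} \sqrt{m} = \frac{5 \sqrt{m} \left(4 + 5 m\right)}{1 + m}$)
$95 B{\left(9 \right)} + o{\left(10 \right)} = 95 \left(-8 + \left(-3 + 9\right)^{2}\right) + \frac{\sqrt{10} \left(20 + 25 \cdot 10\right)}{1 + 10} = 95 \left(-8 + 6^{2}\right) + \frac{\sqrt{10} \left(20 + 250\right)}{11} = 95 \left(-8 + 36\right) + \sqrt{10} \cdot \frac{1}{11} \cdot 270 = 95 \cdot 28 + \frac{270 \sqrt{10}}{11} = 2660 + \frac{270 \sqrt{10}}{11}$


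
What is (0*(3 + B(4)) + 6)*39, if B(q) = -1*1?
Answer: 234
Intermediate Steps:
B(q) = -1
(0*(3 + B(4)) + 6)*39 = (0*(3 - 1) + 6)*39 = (0*2 + 6)*39 = (0 + 6)*39 = 6*39 = 234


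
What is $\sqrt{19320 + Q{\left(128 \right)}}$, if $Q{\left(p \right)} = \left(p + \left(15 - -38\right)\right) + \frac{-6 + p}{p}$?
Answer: $\frac{25 \sqrt{1997}}{8} \approx 139.65$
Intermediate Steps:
$Q{\left(p \right)} = 53 + p + \frac{-6 + p}{p}$ ($Q{\left(p \right)} = \left(p + \left(15 + 38\right)\right) + \frac{-6 + p}{p} = \left(p + 53\right) + \frac{-6 + p}{p} = \left(53 + p\right) + \frac{-6 + p}{p} = 53 + p + \frac{-6 + p}{p}$)
$\sqrt{19320 + Q{\left(128 \right)}} = \sqrt{19320 + \left(54 + 128 - \frac{6}{128}\right)} = \sqrt{19320 + \left(54 + 128 - \frac{3}{64}\right)} = \sqrt{19320 + \frac{11645}{64}} = \sqrt{\frac{1248125}{64}} = \frac{25 \sqrt{1997}}{8}$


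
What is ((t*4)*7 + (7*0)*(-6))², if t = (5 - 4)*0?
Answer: 0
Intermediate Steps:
t = 0 (t = 1*0 = 0)
((t*4)*7 + (7*0)*(-6))² = ((0*4)*7 + (7*0)*(-6))² = (0*7 + 0*(-6))² = (0 + 0)² = 0² = 0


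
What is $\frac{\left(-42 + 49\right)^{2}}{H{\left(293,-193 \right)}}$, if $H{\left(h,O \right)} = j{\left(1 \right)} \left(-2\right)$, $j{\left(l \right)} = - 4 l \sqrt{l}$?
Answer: $\frac{49}{8} \approx 6.125$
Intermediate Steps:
$j{\left(l \right)} = - 4 l^{\frac{3}{2}}$
$H{\left(h,O \right)} = 8$ ($H{\left(h,O \right)} = - 4 \cdot 1^{\frac{3}{2}} \left(-2\right) = \left(-4\right) 1 \left(-2\right) = \left(-4\right) \left(-2\right) = 8$)
$\frac{\left(-42 + 49\right)^{2}}{H{\left(293,-193 \right)}} = \frac{\left(-42 + 49\right)^{2}}{8} = 7^{2} \cdot \frac{1}{8} = 49 \cdot \frac{1}{8} = \frac{49}{8}$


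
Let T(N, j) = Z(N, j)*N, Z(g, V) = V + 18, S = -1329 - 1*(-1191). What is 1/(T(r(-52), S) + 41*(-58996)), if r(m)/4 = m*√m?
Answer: -604709/1470790919524 - 3120*I*√13/367697729881 ≈ -4.1115e-7 - 3.0594e-8*I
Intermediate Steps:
r(m) = 4*m^(3/2) (r(m) = 4*(m*√m) = 4*m^(3/2))
S = -138 (S = -1329 + 1191 = -138)
Z(g, V) = 18 + V
T(N, j) = N*(18 + j) (T(N, j) = (18 + j)*N = N*(18 + j))
1/(T(r(-52), S) + 41*(-58996)) = 1/((4*(-52)^(3/2))*(18 - 138) + 41*(-58996)) = 1/((4*(-104*I*√13))*(-120) - 2418836) = 1/(-416*I*√13*(-120) - 2418836) = 1/(49920*I*√13 - 2418836) = 1/(-2418836 + 49920*I*√13)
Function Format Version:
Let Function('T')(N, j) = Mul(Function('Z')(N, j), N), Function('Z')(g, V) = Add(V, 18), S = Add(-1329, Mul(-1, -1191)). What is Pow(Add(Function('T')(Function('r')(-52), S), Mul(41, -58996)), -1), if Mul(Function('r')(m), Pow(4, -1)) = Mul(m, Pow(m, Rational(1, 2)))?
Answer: Add(Rational(-604709, 1470790919524), Mul(Rational(-3120, 367697729881), I, Pow(13, Rational(1, 2)))) ≈ Add(-4.1115e-7, Mul(-3.0594e-8, I))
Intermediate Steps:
Function('r')(m) = Mul(4, Pow(m, Rational(3, 2))) (Function('r')(m) = Mul(4, Mul(m, Pow(m, Rational(1, 2)))) = Mul(4, Pow(m, Rational(3, 2))))
S = -138 (S = Add(-1329, 1191) = -138)
Function('Z')(g, V) = Add(18, V)
Function('T')(N, j) = Mul(N, Add(18, j)) (Function('T')(N, j) = Mul(Add(18, j), N) = Mul(N, Add(18, j)))
Pow(Add(Function('T')(Function('r')(-52), S), Mul(41, -58996)), -1) = Pow(Add(Mul(Mul(4, Pow(-52, Rational(3, 2))), Add(18, -138)), Mul(41, -58996)), -1) = Pow(Add(Mul(Mul(4, Mul(-104, I, Pow(13, Rational(1, 2)))), -120), -2418836), -1) = Pow(Add(Mul(Mul(-416, I, Pow(13, Rational(1, 2))), -120), -2418836), -1) = Pow(Add(Mul(49920, I, Pow(13, Rational(1, 2))), -2418836), -1) = Pow(Add(-2418836, Mul(49920, I, Pow(13, Rational(1, 2)))), -1)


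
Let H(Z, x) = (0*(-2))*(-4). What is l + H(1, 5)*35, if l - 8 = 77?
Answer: 85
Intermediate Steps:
l = 85 (l = 8 + 77 = 85)
H(Z, x) = 0 (H(Z, x) = 0*(-4) = 0)
l + H(1, 5)*35 = 85 + 0*35 = 85 + 0 = 85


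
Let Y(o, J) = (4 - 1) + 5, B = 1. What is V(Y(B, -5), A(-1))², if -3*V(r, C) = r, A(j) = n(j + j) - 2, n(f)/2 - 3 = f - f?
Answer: 64/9 ≈ 7.1111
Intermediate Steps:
Y(o, J) = 8 (Y(o, J) = 3 + 5 = 8)
n(f) = 6 (n(f) = 6 + 2*(f - f) = 6 + 2*0 = 6 + 0 = 6)
A(j) = 4 (A(j) = 6 - 2 = 4)
V(r, C) = -r/3
V(Y(B, -5), A(-1))² = (-⅓*8)² = (-8/3)² = 64/9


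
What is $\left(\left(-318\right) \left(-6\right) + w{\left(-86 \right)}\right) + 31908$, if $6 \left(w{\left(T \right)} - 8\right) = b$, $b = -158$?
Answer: $\frac{101393}{3} \approx 33798.0$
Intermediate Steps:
$w{\left(T \right)} = - \frac{55}{3}$ ($w{\left(T \right)} = 8 + \frac{1}{6} \left(-158\right) = 8 - \frac{79}{3} = - \frac{55}{3}$)
$\left(\left(-318\right) \left(-6\right) + w{\left(-86 \right)}\right) + 31908 = \left(\left(-318\right) \left(-6\right) - \frac{55}{3}\right) + 31908 = \left(1908 - \frac{55}{3}\right) + 31908 = \frac{5669}{3} + 31908 = \frac{101393}{3}$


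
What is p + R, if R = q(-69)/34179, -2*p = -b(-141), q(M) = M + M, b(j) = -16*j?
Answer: 12851258/11393 ≈ 1128.0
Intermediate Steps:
q(M) = 2*M
p = 1128 (p = -(-1)*(-16*(-141))/2 = -(-1)*2256/2 = -½*(-2256) = 1128)
R = -46/11393 (R = (2*(-69))/34179 = -138*1/34179 = -46/11393 ≈ -0.0040376)
p + R = 1128 - 46/11393 = 12851258/11393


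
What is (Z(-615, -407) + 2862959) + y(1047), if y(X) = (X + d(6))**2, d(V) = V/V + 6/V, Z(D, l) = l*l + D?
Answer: 4128394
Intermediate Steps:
Z(D, l) = D + l**2 (Z(D, l) = l**2 + D = D + l**2)
d(V) = 1 + 6/V
y(X) = (2 + X)**2 (y(X) = (X + (6 + 6)/6)**2 = (X + (1/6)*12)**2 = (X + 2)**2 = (2 + X)**2)
(Z(-615, -407) + 2862959) + y(1047) = ((-615 + (-407)**2) + 2862959) + (2 + 1047)**2 = ((-615 + 165649) + 2862959) + 1049**2 = (165034 + 2862959) + 1100401 = 3027993 + 1100401 = 4128394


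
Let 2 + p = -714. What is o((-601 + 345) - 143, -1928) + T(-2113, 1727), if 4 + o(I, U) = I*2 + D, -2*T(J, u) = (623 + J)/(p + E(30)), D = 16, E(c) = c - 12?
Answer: -549373/698 ≈ -787.07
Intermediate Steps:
p = -716 (p = -2 - 714 = -716)
E(c) = -12 + c
T(J, u) = 623/1396 + J/1396 (T(J, u) = -(623 + J)/(2*(-716 + (-12 + 30))) = -(623 + J)/(2*(-716 + 18)) = -(623 + J)/(2*(-698)) = -(623 + J)*(-1)/(2*698) = -(-623/698 - J/698)/2 = 623/1396 + J/1396)
o(I, U) = 12 + 2*I (o(I, U) = -4 + (I*2 + 16) = -4 + (2*I + 16) = -4 + (16 + 2*I) = 12 + 2*I)
o((-601 + 345) - 143, -1928) + T(-2113, 1727) = (12 + 2*((-601 + 345) - 143)) + (623/1396 + (1/1396)*(-2113)) = (12 + 2*(-256 - 143)) + (623/1396 - 2113/1396) = (12 + 2*(-399)) - 745/698 = (12 - 798) - 745/698 = -786 - 745/698 = -549373/698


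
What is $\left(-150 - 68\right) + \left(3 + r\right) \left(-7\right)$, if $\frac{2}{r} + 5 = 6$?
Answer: $-253$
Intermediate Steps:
$r = 2$ ($r = \frac{2}{-5 + 6} = \frac{2}{1} = 2 \cdot 1 = 2$)
$\left(-150 - 68\right) + \left(3 + r\right) \left(-7\right) = \left(-150 - 68\right) + \left(3 + 2\right) \left(-7\right) = -218 + 5 \left(-7\right) = -218 - 35 = -253$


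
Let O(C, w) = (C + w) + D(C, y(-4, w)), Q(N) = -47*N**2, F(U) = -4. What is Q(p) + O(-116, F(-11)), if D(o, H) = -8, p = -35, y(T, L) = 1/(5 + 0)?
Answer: -57703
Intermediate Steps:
y(T, L) = 1/5
O(C, w) = -8 + C + w (O(C, w) = (C + w) - 8 = -8 + C + w)
Q(p) + O(-116, F(-11)) = -47*(-35)**2 + (-8 - 116 - 4) = -47*1225 - 128 = -57575 - 128 = -57703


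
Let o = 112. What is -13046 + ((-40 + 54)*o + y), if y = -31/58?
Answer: -665755/58 ≈ -11479.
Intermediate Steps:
y = -31/58 (y = -31*1/58 = -31/58 ≈ -0.53448)
-13046 + ((-40 + 54)*o + y) = -13046 + ((-40 + 54)*112 - 31/58) = -13046 + (14*112 - 31/58) = -13046 + (1568 - 31/58) = -13046 + 90913/58 = -665755/58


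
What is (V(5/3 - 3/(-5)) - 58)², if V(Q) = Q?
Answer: 698896/225 ≈ 3106.2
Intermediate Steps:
(V(5/3 - 3/(-5)) - 58)² = ((5/3 - 3/(-5)) - 58)² = ((5*(⅓) - 3*(-⅕)) - 58)² = ((5/3 + ⅗) - 58)² = (34/15 - 58)² = (-836/15)² = 698896/225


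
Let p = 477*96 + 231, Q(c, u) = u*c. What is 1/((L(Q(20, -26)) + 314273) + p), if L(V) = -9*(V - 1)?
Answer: 1/364985 ≈ 2.7398e-6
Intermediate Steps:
Q(c, u) = c*u
L(V) = 9 - 9*V (L(V) = -9*(-1 + V) = 9 - 9*V)
p = 46023 (p = 45792 + 231 = 46023)
1/((L(Q(20, -26)) + 314273) + p) = 1/(((9 - 180*(-26)) + 314273) + 46023) = 1/(((9 - 9*(-520)) + 314273) + 46023) = 1/(((9 + 4680) + 314273) + 46023) = 1/((4689 + 314273) + 46023) = 1/(318962 + 46023) = 1/364985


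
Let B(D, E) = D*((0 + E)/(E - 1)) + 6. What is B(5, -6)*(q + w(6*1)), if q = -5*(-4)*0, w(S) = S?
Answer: 432/7 ≈ 61.714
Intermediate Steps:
B(D, E) = 6 + D*E/(-1 + E) (B(D, E) = D*(E/(-1 + E)) + 6 = D*E/(-1 + E) + 6 = 6 + D*E/(-1 + E))
q = 0 (q = 20*0 = 0)
B(5, -6)*(q + w(6*1)) = ((-6 + 6*(-6) + 5*(-6))/(-1 - 6))*(0 + 6*1) = ((-6 - 36 - 30)/(-7))*(0 + 6) = -1/7*(-72)*6 = (72/7)*6 = 432/7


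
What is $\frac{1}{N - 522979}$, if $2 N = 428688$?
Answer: $- \frac{1}{308635} \approx -3.2401 \cdot 10^{-6}$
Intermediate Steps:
$N = 214344$ ($N = \frac{1}{2} \cdot 428688 = 214344$)
$\frac{1}{N - 522979} = \frac{1}{214344 - 522979} = \frac{1}{-308635} = - \frac{1}{308635}$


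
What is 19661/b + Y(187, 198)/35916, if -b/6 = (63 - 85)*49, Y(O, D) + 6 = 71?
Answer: 14720102/4839681 ≈ 3.0415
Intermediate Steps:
Y(O, D) = 65 (Y(O, D) = -6 + 71 = 65)
b = 6468 (b = -6*(63 - 85)*49 = -(-132)*49 = -6*(-1078) = 6468)
19661/b + Y(187, 198)/35916 = 19661/6468 + 65/35916 = 14720102/4839681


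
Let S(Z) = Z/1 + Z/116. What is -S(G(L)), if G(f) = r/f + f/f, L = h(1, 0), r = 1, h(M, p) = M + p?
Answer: -117/58 ≈ -2.0172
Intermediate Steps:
L = 1 (L = 1 + 0 = 1)
G(f) = 1 + 1/f (G(f) = 1/f + f/f = 1/f + 1 = 1 + 1/f)
S(Z) = 117*Z/116 (S(Z) = Z*1 + Z*(1/116) = Z + Z/116 = 117*Z/116)
-S(G(L)) = -117*(1 + 1)/1/116 = -117*1*2/116 = -117*2/116 = -1*117/58 = -117/58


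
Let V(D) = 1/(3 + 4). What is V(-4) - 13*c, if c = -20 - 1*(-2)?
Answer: 1639/7 ≈ 234.14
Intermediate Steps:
V(D) = ⅐ (V(D) = 1/7 = ⅐)
c = -18 (c = -20 + 2 = -18)
V(-4) - 13*c = ⅐ - 13*(-18) = ⅐ + 234 = 1639/7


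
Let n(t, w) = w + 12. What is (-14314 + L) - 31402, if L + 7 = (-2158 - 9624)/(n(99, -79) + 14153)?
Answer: -322032980/7043 ≈ -45724.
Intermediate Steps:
n(t, w) = 12 + w
L = -55192/7043 (L = -7 + (-2158 - 9624)/((12 - 79) + 14153) = -7 - 11782/(-67 + 14153) = -7 - 11782/14086 = -7 - 11782*1/14086 = -7 - 5891/7043 = -55192/7043 ≈ -7.8364)
(-14314 + L) - 31402 = (-14314 - 55192/7043) - 31402 = -100868694/7043 - 31402 = -322032980/7043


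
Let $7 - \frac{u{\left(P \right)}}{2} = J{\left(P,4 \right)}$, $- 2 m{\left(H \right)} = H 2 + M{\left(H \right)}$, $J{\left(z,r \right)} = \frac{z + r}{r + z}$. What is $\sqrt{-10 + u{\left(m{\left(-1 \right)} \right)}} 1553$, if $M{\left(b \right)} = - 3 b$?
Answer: $1553 \sqrt{2} \approx 2196.3$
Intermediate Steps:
$J{\left(z,r \right)} = 1$ ($J{\left(z,r \right)} = \frac{r + z}{r + z} = 1$)
$m{\left(H \right)} = \frac{H}{2}$ ($m{\left(H \right)} = - \frac{H 2 - 3 H}{2} = - \frac{2 H - 3 H}{2} = - \frac{\left(-1\right) H}{2} = \frac{H}{2}$)
$u{\left(P \right)} = 12$ ($u{\left(P \right)} = 14 - 2 = 12$)
$\sqrt{-10 + u{\left(m{\left(-1 \right)} \right)}} 1553 = \sqrt{-10 + 12} \cdot 1553 = \sqrt{2} \cdot 1553 = 1553 \sqrt{2}$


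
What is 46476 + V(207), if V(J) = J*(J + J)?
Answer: 132174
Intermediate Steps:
V(J) = 2*J² (V(J) = J*(2*J) = 2*J²)
46476 + V(207) = 46476 + 2*207² = 46476 + 2*42849 = 46476 + 85698 = 132174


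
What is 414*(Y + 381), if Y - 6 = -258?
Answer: 53406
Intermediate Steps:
Y = -252 (Y = 6 - 258 = -252)
414*(Y + 381) = 414*(-252 + 381) = 414*129 = 53406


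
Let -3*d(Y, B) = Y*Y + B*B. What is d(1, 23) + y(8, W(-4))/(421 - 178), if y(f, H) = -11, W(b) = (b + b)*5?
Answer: -42941/243 ≈ -176.71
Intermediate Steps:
W(b) = 10*b (W(b) = (2*b)*5 = 10*b)
d(Y, B) = -B²/3 - Y²/3 (d(Y, B) = -(Y*Y + B*B)/3 = -(Y² + B²)/3 = -(B² + Y²)/3 = -B²/3 - Y²/3)
d(1, 23) + y(8, W(-4))/(421 - 178) = (-⅓*23² - ⅓*1²) - 11/(421 - 178) = (-⅓*529 - ⅓*1) - 11/243 = (-529/3 - ⅓) + (1/243)*(-11) = -530/3 - 11/243 = -42941/243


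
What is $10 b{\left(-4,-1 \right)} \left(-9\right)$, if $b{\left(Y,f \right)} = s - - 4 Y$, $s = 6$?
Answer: $900$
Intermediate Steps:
$b{\left(Y,f \right)} = 6 + 4 Y$ ($b{\left(Y,f \right)} = 6 - - 4 Y = 6 + 4 Y$)
$10 b{\left(-4,-1 \right)} \left(-9\right) = 10 \left(6 + 4 \left(-4\right)\right) \left(-9\right) = 10 \left(6 - 16\right) \left(-9\right) = 10 \left(-10\right) \left(-9\right) = \left(-100\right) \left(-9\right) = 900$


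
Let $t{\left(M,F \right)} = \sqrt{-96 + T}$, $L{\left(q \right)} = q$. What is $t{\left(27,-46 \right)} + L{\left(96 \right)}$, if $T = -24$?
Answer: $96 + 2 i \sqrt{30} \approx 96.0 + 10.954 i$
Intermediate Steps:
$t{\left(M,F \right)} = 2 i \sqrt{30}$ ($t{\left(M,F \right)} = \sqrt{-96 - 24} = \sqrt{-120} = 2 i \sqrt{30}$)
$t{\left(27,-46 \right)} + L{\left(96 \right)} = 2 i \sqrt{30} + 96 = 96 + 2 i \sqrt{30}$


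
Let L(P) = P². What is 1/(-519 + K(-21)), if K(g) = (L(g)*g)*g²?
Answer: -1/4084620 ≈ -2.4482e-7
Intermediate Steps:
K(g) = g⁵ (K(g) = (g²*g)*g² = g³*g² = g⁵)
1/(-519 + K(-21)) = 1/(-519 + (-21)⁵) = 1/(-519 - 4084101) = 1/(-4084620) = -1/4084620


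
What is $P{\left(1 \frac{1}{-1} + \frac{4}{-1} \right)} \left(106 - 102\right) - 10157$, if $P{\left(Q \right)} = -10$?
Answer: $-10197$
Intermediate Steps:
$P{\left(1 \frac{1}{-1} + \frac{4}{-1} \right)} \left(106 - 102\right) - 10157 = - 10 \left(106 - 102\right) - 10157 = \left(-10\right) 4 - 10157 = -40 - 10157 = -10197$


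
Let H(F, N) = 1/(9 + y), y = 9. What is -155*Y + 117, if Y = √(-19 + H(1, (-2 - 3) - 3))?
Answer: 117 - 155*I*√682/6 ≈ 117.0 - 674.64*I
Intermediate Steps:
H(F, N) = 1/18 (H(F, N) = 1/(9 + 9) = 1/18)
Y = I*√682/6 (Y = √(-19 + 1/18) = √(-341/18) = I*√682/6 ≈ 4.3525*I)
-155*Y + 117 = -155*I*√682/6 + 117 = 117 - 155*I*√682/6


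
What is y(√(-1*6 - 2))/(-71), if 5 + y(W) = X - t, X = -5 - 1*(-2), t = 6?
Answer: 14/71 ≈ 0.19718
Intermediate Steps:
X = -3 (X = -5 + 2 = -3)
y(W) = -14 (y(W) = -5 + (-3 - 1*6) = -5 + (-3 - 6) = -5 - 9 = -14)
y(√(-1*6 - 2))/(-71) = -14/(-71) = -1/71*(-14) = 14/71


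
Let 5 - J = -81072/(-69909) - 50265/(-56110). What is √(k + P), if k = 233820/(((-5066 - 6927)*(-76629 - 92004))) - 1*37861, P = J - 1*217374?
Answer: I*√881363777690653898055406979184946398902/58763815972161706 ≈ 505.21*I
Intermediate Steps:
J = 770002943/261506266 (J = 5 - (-81072/(-69909) - 50265/(-56110)) = 5 - (-81072*(-1/69909) - 50265*(-1/56110)) = 5 - (27024/23303 + 10053/11222) = 5 - 1*537528387/261506266 = 5 - 537528387/261506266 = 770002943/261506266 ≈ 2.9445)
P = -56843893062541/261506266 (P = 770002943/261506266 - 1*217374 = 770002943/261506266 - 217374 = -56843893062541/261506266 ≈ -2.1737e+5)
k = -8507852847121/224712841 (k = 233820/((-11993*(-168633))) - 37861 = 233820/2022415569 - 37861 = 233820*(1/2022415569) - 37861 = 25980/224712841 - 37861 = -8507852847121/224712841 ≈ -37861.)
√(k + P) = √(-8507852847121/224712841 - 56843893062541/261506266) = √(-14998409533311860349167/58763815972161706) = I*√881363777690653898055406979184946398902/58763815972161706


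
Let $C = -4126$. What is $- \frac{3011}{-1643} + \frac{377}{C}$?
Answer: $\frac{11803975}{6779018} \approx 1.7413$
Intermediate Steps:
$- \frac{3011}{-1643} + \frac{377}{C} = - \frac{3011}{-1643} + \frac{377}{-4126} = \left(-3011\right) \left(- \frac{1}{1643}\right) + 377 \left(- \frac{1}{4126}\right) = \frac{3011}{1643} - \frac{377}{4126} = \frac{11803975}{6779018}$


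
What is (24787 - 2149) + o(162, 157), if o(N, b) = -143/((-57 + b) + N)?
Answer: 5931013/262 ≈ 22637.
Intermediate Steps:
o(N, b) = -143/(-57 + N + b)
(24787 - 2149) + o(162, 157) = (24787 - 2149) - 143/(-57 + 162 + 157) = 22638 - 143/262 = 5931013/262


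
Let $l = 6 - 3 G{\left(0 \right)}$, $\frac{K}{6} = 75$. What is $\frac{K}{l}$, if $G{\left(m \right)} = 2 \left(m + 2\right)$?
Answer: $-75$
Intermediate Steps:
$G{\left(m \right)} = 4 + 2 m$ ($G{\left(m \right)} = 2 \left(2 + m\right) = 4 + 2 m$)
$K = 450$ ($K = 6 \cdot 75 = 450$)
$l = -6$ ($l = 6 - 3 \left(4 + 2 \cdot 0\right) = 6 - 3 \left(4 + 0\right) = 6 - 12 = -6$)
$\frac{K}{l} = \frac{450}{-6} = 450 \left(- \frac{1}{6}\right) = -75$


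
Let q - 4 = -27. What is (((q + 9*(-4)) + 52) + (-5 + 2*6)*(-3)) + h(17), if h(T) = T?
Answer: -11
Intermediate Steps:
q = -23 (q = 4 - 27 = -23)
(((q + 9*(-4)) + 52) + (-5 + 2*6)*(-3)) + h(17) = (((-23 + 9*(-4)) + 52) + (-5 + 2*6)*(-3)) + 17 = (((-23 - 36) + 52) + (-5 + 12)*(-3)) + 17 = ((-59 + 52) + 7*(-3)) + 17 = (-7 - 21) + 17 = -28 + 17 = -11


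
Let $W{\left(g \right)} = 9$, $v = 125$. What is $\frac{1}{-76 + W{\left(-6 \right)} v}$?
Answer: $\frac{1}{1049} \approx 0.00095329$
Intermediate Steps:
$\frac{1}{-76 + W{\left(-6 \right)} v} = \frac{1}{-76 + 9 \cdot 125} = \frac{1}{-76 + 1125} = \frac{1}{1049}$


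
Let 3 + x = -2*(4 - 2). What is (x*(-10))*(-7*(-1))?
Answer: 490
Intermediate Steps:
x = -7 (x = -3 - 2*(4 - 2) = -3 - 2*2 = -3 - 4 = -7)
(x*(-10))*(-7*(-1)) = (-7*(-10))*(-7*(-1)) = 70*7 = 490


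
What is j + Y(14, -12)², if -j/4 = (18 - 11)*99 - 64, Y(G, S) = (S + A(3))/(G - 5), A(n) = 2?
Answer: -203696/81 ≈ -2514.8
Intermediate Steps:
Y(G, S) = (2 + S)/(-5 + G) (Y(G, S) = (S + 2)/(G - 5) = (2 + S)/(-5 + G))
j = -2516 (j = -4*((18 - 11)*99 - 64) = -4*(7*99 - 64) = -4*(693 - 64) = -4*629 = -2516)
j + Y(14, -12)² = -2516 + ((2 - 12)/(-5 + 14))² = -2516 + (-10/9)² = -2516 + 100/81 = -203696/81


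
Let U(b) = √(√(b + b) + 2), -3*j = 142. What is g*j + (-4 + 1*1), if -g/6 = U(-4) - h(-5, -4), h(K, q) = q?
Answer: 1133 + 284*√(2 + 2*I*√2) ≈ 1602.4 + 242.99*I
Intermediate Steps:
j = -142/3 (j = -⅓*142 = -142/3 ≈ -47.333)
U(b) = √(2 + √2*√b) (U(b) = √(√(2*b) + 2) = √(√2*√b + 2) = √(2 + √2*√b))
g = -24 - 6*√(2 + 2*I*√2) (g = -6*(√(2 + √2*√(-4)) - 1*(-4)) = -6*(√(2 + √2*(2*I)) + 4) = -6*(√(2 + 2*I*√2) + 4) = -6*(4 + √(2 + 2*I*√2)) = -24 - 6*√(2 + 2*I*√2) ≈ -33.917 - 5.1336*I)
g*j + (-4 + 1*1) = (-24 - 6*√(2 + 2*I*√2))*(-142/3) + (-4 + 1*1) = (1136 + 284*√(2 + 2*I*√2)) + (-4 + 1) = (1136 + 284*√(2 + 2*I*√2)) - 3 = 1133 + 284*√(2 + 2*I*√2)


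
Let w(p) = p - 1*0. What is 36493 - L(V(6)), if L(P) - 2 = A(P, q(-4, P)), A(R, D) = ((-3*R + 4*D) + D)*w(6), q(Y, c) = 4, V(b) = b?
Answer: 36479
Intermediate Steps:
w(p) = p (w(p) = p + 0 = p)
A(R, D) = -18*R + 30*D (A(R, D) = ((-3*R + 4*D) + D)*6 = (-3*R + 5*D)*6 = -18*R + 30*D)
L(P) = 122 - 18*P (L(P) = 2 + (-18*P + 30*4) = 2 + (-18*P + 120) = 2 + (120 - 18*P) = 122 - 18*P)
36493 - L(V(6)) = 36493 - (122 - 18*6) = 36493 - (122 - 108) = 36493 - 1*14 = 36493 - 14 = 36479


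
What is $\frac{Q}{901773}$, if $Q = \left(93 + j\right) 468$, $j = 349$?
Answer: $\frac{22984}{100197} \approx 0.22939$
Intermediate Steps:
$Q = 206856$ ($Q = \left(93 + 349\right) 468 = 442 \cdot 468 = 206856$)
$\frac{Q}{901773} = \frac{206856}{901773} = 206856 \cdot \frac{1}{901773} = \frac{22984}{100197}$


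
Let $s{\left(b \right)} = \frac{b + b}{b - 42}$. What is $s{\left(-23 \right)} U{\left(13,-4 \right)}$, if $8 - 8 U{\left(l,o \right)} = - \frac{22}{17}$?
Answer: $\frac{1817}{2210} \approx 0.82217$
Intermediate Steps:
$U{\left(l,o \right)} = \frac{79}{68}$ ($U{\left(l,o \right)} = 1 - \frac{\left(-22\right) \frac{1}{17}}{8} = 1 - - \frac{11}{68} = 1 + \frac{11}{68} = \frac{79}{68}$)
$s{\left(b \right)} = \frac{2 b}{-42 + b}$
$s{\left(-23 \right)} U{\left(13,-4 \right)} = 2 \left(-23\right) \frac{1}{-42 - 23} \cdot \frac{79}{68} = 2 \left(-23\right) \frac{1}{-65} \cdot \frac{79}{68} = 2 \left(-23\right) \left(- \frac{1}{65}\right) \frac{79}{68} = \frac{46}{65} \cdot \frac{79}{68} = \frac{1817}{2210}$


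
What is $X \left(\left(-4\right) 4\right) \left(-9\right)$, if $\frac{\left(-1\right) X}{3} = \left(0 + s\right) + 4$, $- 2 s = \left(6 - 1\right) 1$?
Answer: $-648$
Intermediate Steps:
$s = - \frac{5}{2}$ ($s = - \frac{\left(6 - 1\right) 1}{2} = - \frac{5 \cdot 1}{2} = \left(- \frac{1}{2}\right) 5 = - \frac{5}{2} \approx -2.5$)
$X = - \frac{9}{2}$ ($X = - 3 \left(\left(0 - \frac{5}{2}\right) + 4\right) = - 3 \left(- \frac{5}{2} + 4\right) = \left(-3\right) \frac{3}{2} = - \frac{9}{2} \approx -4.5$)
$X \left(\left(-4\right) 4\right) \left(-9\right) = - \frac{9 \left(\left(-4\right) 4\right)}{2} \left(-9\right) = \left(- \frac{9}{2}\right) \left(-16\right) \left(-9\right) = 72 \left(-9\right) = -648$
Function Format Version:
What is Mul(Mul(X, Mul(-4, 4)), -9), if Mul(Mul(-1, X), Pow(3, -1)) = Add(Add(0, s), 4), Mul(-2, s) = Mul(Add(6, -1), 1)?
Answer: -648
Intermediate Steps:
s = Rational(-5, 2) (s = Mul(Rational(-1, 2), Mul(Add(6, -1), 1)) = Mul(Rational(-1, 2), Mul(5, 1)) = Mul(Rational(-1, 2), 5) = Rational(-5, 2) ≈ -2.5000)
X = Rational(-9, 2) (X = Mul(-3, Add(Add(0, Rational(-5, 2)), 4)) = Mul(-3, Add(Rational(-5, 2), 4)) = Mul(-3, Rational(3, 2)) = Rational(-9, 2) ≈ -4.5000)
Mul(Mul(X, Mul(-4, 4)), -9) = Mul(Mul(Rational(-9, 2), Mul(-4, 4)), -9) = Mul(Mul(Rational(-9, 2), -16), -9) = Mul(72, -9) = -648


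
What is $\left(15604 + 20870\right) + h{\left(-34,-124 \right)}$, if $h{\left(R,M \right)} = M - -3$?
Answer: $36353$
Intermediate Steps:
$h{\left(R,M \right)} = 3 + M$ ($h{\left(R,M \right)} = M + 3 = 3 + M$)
$\left(15604 + 20870\right) + h{\left(-34,-124 \right)} = \left(15604 + 20870\right) + \left(3 - 124\right) = 36474 - 121 = 36353$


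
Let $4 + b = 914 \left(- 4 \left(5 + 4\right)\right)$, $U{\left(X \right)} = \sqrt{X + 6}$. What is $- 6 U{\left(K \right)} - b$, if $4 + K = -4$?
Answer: $32908 - 6 i \sqrt{2} \approx 32908.0 - 8.4853 i$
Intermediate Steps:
$K = -8$ ($K = -4 - 4 = -8$)
$U{\left(X \right)} = \sqrt{6 + X}$
$b = -32908$ ($b = -4 + 914 \left(- 4 \left(5 + 4\right)\right) = -4 + 914 \left(\left(-4\right) 9\right) = -4 + 914 \left(-36\right) = -4 - 32904 = -32908$)
$- 6 U{\left(K \right)} - b = - 6 \sqrt{6 - 8} - -32908 = - 6 \sqrt{-2} + 32908 = - 6 i \sqrt{2} + 32908 = 32908 - 6 i \sqrt{2}$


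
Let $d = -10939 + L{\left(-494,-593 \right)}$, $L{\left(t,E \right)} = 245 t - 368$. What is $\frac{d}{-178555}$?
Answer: $\frac{132337}{178555} \approx 0.74116$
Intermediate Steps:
$L{\left(t,E \right)} = -368 + 245 t$ ($L{\left(t,E \right)} = 245 t - 368 = -368 + 245 t$)
$d = -132337$ ($d = -10939 + \left(-368 + 245 \left(-494\right)\right) = -10939 - 121398 = -132337$)
$\frac{d}{-178555} = - \frac{132337}{-178555} = \left(-132337\right) \left(- \frac{1}{178555}\right) = \frac{132337}{178555}$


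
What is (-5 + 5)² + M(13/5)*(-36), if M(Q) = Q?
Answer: -468/5 ≈ -93.600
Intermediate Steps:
(-5 + 5)² + M(13/5)*(-36) = (-5 + 5)² + (13/5)*(-36) = 0² + (13*(⅕))*(-36) = 0 + (13/5)*(-36) = 0 - 468/5 = -468/5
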